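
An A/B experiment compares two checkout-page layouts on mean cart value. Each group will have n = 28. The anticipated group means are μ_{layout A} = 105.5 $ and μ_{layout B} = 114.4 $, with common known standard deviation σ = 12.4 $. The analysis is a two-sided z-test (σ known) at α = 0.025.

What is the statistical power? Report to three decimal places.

Standardized effect: d = |μ_{layout A} − μ_{layout B}| / σ = |105.5 − 114.4| / 12.4 = 0.7177
Noncentrality parameter: λ = d·√(n/2) = 0.7177 × √(28/2) = 2.6855
Critical value for a two-sided test at α = 0.025: z_{α/2} = 2.241.
Power = Φ(λ − 2.241) + Φ(−λ − 2.241) = Φ(0.444) + Φ(-4.927) = 0.6715 + 0.0000 = 0.6715.

Power ≈ 0.672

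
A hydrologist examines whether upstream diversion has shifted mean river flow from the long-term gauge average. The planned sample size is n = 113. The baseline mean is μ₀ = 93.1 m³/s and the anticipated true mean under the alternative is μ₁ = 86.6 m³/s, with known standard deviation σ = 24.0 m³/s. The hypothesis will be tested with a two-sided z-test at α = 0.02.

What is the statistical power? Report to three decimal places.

Power ≈ 0.710

Standardized effect: d = |μ₁ − μ₀| / σ = |86.6 − 93.1| / 24.0 = 0.2708
Noncentrality parameter: δ = d·√n = 0.2708 × √113 = 2.8790
Two-sided α = 0.02 → critical value z_{0.01} = 2.326.
Power = Φ(δ − 2.326) + Φ(−δ − 2.326) = Φ(0.553) + Φ(-5.205) = 0.7097 + 0.0000 = 0.7097.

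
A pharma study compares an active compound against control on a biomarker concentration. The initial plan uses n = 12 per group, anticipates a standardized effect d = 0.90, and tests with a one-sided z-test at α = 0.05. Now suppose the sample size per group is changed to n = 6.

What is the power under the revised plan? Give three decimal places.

Power ≈ 0.466

With n = 6 per group: δ = d·√(n/2) = 0.90 × √(6/2) = 1.5588. Critical value z_{0.05} = 1.645.
Revised power = Φ(δ − 1.645) = Φ(-0.086) = 0.4657.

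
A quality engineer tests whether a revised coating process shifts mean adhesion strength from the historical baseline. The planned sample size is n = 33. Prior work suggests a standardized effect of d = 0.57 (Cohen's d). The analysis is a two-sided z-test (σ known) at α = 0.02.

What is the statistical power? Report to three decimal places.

Noncentrality parameter: δ = d·√n = 0.57 × √33 = 3.2744
Two-sided α = 0.02 → critical value z_{0.01} = 2.326.
Power = Φ(δ − 2.326) + Φ(−δ − 2.326) = Φ(0.948) + Φ(-5.601) = 0.8284 + 0.0000 = 0.8284.

Power ≈ 0.828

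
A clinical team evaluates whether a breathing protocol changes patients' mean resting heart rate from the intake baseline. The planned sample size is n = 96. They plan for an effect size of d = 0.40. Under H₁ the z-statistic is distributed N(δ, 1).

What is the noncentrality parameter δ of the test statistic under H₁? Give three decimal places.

δ = d·√n = 0.40 × √96 = 3.9192

δ ≈ 3.919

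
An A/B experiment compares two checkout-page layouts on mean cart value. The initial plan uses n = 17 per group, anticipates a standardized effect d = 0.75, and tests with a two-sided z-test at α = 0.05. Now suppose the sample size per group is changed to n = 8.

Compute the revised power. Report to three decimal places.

Power ≈ 0.323

With n = 8 per group: δ = d·√(n/2) = 0.75 × √(8/2) = 1.5000. Critical value z_{0.025} = 1.960.
Revised power = Φ(δ − 1.960) + Φ(−δ − 1.960) = Φ(-0.460) + Φ(-3.460) = 0.3228 + 0.0003 = 0.3230.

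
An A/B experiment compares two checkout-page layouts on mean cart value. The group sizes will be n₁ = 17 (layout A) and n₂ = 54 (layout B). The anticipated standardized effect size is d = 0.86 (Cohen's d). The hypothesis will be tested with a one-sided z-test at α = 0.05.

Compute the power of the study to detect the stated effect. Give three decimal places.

Power ≈ 0.926

Noncentrality parameter: δ = d / √(1/n₁ + 1/n₂) = 0.86 / √(1/17 + 1/54) = 3.0924
One-sided α = 0.05 → critical value z_{0.05} = 1.645.
Power = P(Z > 1.645 − δ) = Φ(1.448) = 0.9261.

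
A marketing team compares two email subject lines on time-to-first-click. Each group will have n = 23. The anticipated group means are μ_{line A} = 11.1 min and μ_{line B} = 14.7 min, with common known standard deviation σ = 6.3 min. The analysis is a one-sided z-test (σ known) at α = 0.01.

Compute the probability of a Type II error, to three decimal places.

Standardized effect: d = |μ_{line A} − μ_{line B}| / σ = |11.1 − 14.7| / 6.3 = 0.5714
Noncentrality parameter: δ = d·√(n/2) = 0.5714 × √(23/2) = 1.9378
One-sided α = 0.01 → critical value z_{0.01} = 2.326.
Power = P(Z > 2.326 − δ) = Φ(-0.389) = 0.3488.
Type II error: β = 1 − power = 1 − 0.3488 = 0.6512.

β ≈ 0.651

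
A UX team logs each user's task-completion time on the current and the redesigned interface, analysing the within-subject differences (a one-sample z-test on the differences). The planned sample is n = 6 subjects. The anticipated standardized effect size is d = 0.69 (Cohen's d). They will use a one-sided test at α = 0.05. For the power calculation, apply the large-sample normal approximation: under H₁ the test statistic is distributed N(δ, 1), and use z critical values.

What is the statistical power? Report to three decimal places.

Power ≈ 0.518

Noncentrality parameter: δ = d·√n = 0.69 × √6 = 1.6901
Critical value for a one-sided test at α = 0.05: z_α = 1.645.
Power = P(Z > 1.645 − δ) = Φ(0.045) = 0.5181.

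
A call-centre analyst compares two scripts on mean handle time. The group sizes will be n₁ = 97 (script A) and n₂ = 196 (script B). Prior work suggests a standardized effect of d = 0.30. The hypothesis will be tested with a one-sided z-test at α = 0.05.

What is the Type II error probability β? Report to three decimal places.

Noncentrality parameter: λ = d / √(1/n₁ + 1/n₂) = 0.30 / √(1/97 + 1/196) = 2.4166
One-sided α = 0.05 → critical value z_{0.05} = 1.645.
Power = P(Z > 1.645 − λ) = Φ(0.772) = 0.7799.
Type II error: β = 1 − power = 1 − 0.7799 = 0.2201.

β ≈ 0.220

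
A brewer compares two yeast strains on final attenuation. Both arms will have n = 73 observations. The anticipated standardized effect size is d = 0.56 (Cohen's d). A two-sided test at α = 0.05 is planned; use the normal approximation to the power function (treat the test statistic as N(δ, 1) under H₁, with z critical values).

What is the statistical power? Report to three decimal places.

Noncentrality parameter: δ = d·√(n/2) = 0.56 × √(73/2) = 3.3833
Critical value for a two-sided test at α = 0.05: z_{α/2} = 1.960.
Power = Φ(δ − 1.960) + Φ(−δ − 1.960) = Φ(1.423) + Φ(-5.343) = 0.9227 + 0.0000 = 0.9227.

Power ≈ 0.923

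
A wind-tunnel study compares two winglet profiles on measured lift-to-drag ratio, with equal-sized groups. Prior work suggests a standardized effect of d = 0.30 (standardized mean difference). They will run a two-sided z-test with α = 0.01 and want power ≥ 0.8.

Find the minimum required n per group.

For power 0.8 need Φ(δ − z_{0.005}) = 0.8, so δ = z_{0.005} + z_{0.20} = 2.576 + 0.842 = 3.417.
(For δ > 0 the lower-tail rejection region contributes negligibly to power, so the one-term inversion is standard.)
δ = d·√(n/2) ⇒ n = 2(δ/d)² = 2 × (3.417 / 0.30)² = 259.53.
Round up to the next whole unit.

n = 260 per group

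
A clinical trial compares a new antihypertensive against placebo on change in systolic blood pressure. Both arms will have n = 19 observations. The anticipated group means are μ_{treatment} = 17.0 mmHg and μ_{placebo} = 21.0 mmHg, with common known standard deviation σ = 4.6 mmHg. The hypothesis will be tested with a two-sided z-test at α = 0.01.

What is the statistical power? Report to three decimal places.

Power ≈ 0.542

Standardized effect: d = |μ_{treatment} − μ_{placebo}| / σ = |17.0 − 21.0| / 4.6 = 0.8696
Noncentrality parameter: δ = d·√(n/2) = 0.8696 × √(19/2) = 2.6802
Two-sided α = 0.01 → critical value z_{0.005} = 2.576.
Power = Φ(δ − 2.576) + Φ(−δ − 2.576) = Φ(0.104) + Φ(-5.256) = 0.5416 + 0.0000 = 0.5416.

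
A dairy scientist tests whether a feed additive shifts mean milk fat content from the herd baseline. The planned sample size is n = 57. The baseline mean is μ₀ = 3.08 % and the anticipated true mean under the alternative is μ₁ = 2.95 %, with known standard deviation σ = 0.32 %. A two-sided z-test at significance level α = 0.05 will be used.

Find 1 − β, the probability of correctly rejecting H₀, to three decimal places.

Power ≈ 0.866

Standardized effect: d = |μ₁ − μ₀| / σ = |2.95 − 3.08| / 0.32 = 0.4062
Noncentrality parameter: λ = d·√n = 0.4062 × √57 = 3.0671
Two-sided α = 0.05 → critical value z_{0.025} = 1.960.
Power = Φ(λ − 1.960) + Φ(−λ − 1.960) = Φ(1.107) + Φ(-5.027) = 0.8659 + 0.0000 = 0.8659.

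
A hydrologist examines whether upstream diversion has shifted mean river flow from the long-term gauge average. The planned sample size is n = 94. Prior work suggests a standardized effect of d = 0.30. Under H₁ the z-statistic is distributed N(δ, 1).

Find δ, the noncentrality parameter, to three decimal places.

δ ≈ 2.909

δ = d·√n = 0.30 × √94 = 2.9086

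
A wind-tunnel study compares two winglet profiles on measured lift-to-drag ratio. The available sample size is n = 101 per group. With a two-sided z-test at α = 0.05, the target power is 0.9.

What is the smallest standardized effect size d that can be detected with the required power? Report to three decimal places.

d ≈ 0.456

Required noncentrality: δ = z_{0.025} + z_{0.10} = 1.960 + 1.282 = 3.242.
(Lower-tail contribution to power is negligible for δ > 0.)
δ = d·√(n/2) ⇒ d = δ/√(n/2) = 3.242/√(101/2) = 0.4561.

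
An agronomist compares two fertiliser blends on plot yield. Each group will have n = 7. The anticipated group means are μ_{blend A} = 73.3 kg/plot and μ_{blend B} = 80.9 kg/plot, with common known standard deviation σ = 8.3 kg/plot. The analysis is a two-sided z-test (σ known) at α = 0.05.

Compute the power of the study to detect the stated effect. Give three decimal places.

Power ≈ 0.403

Standardized effect: d = |μ_{blend A} − μ_{blend B}| / σ = |73.3 − 80.9| / 8.3 = 0.9157
Noncentrality parameter: δ = d·√(n/2) = 0.9157 × √(7/2) = 1.7130
Critical value for a two-sided test at α = 0.05: z_{α/2} = 1.960.
Power = Φ(δ − 1.960) + Φ(−δ − 1.960) = Φ(-0.247) + Φ(-3.673) = 0.4025 + 0.0001 = 0.4026.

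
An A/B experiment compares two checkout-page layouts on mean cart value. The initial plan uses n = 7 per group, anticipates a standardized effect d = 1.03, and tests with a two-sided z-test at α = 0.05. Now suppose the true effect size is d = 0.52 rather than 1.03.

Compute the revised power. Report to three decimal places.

With d = 0.52: δ = d·√(n/2) = 0.52 × √(7/2) = 0.9728. Critical value z_{0.025} = 1.960.
Revised power = Φ(δ − 1.960) + Φ(−δ − 1.960) = Φ(-0.987) + Φ(-2.933) = 0.1618 + 0.0017 = 0.1635.

Power ≈ 0.163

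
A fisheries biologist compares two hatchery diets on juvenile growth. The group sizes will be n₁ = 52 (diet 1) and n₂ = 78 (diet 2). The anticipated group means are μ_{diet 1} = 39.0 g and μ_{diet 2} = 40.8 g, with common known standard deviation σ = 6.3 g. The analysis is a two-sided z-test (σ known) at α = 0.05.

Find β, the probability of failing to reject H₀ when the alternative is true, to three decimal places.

β ≈ 0.642

Standardized effect: d = |μ_{diet 1} − μ_{diet 2}| / σ = |39.0 − 40.8| / 6.3 = 0.2857
Noncentrality parameter: δ = d / √(1/n₁ + 1/n₂) = 0.2857 / √(1/52 + 1/78) = 1.5959
Two-sided α = 0.05 → critical value z_{0.025} = 1.960.
Power = Φ(δ − 1.960) + Φ(−δ − 1.960) = Φ(-0.364) + Φ(-3.556) = 0.3579 + 0.0002 = 0.3581.
Type II error: β = 1 − power = 1 − 0.3581 = 0.6419.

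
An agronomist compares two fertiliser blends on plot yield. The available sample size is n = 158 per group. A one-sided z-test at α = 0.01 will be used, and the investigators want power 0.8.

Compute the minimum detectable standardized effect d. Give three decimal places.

d ≈ 0.356

Need Φ(δ − 2.326) = 0.8, so δ = 2.326 + 0.842 = 3.168.
δ = d·√(n/2) ⇒ d = δ/√(n/2) = 3.168/√(158/2) = 0.3564.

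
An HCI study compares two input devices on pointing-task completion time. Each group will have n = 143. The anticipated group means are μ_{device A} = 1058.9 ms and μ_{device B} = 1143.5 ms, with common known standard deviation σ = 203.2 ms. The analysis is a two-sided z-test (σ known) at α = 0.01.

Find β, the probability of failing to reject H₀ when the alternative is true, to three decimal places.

β ≈ 0.172

Standardized effect: d = |μ_{device A} − μ_{device B}| / σ = |1058.9 − 1143.5| / 203.2 = 0.4163
Noncentrality parameter: δ = d·√(n/2) = 0.4163 × √(143/2) = 3.5205
Two-sided α = 0.01 → critical value z_{0.005} = 2.576.
Power = Φ(δ − 2.576) + Φ(−δ − 2.576) = Φ(0.945) + Φ(-6.096) = 0.8276 + 0.0000 = 0.8276.
Type II error: β = 1 − power = 1 − 0.8276 = 0.1724.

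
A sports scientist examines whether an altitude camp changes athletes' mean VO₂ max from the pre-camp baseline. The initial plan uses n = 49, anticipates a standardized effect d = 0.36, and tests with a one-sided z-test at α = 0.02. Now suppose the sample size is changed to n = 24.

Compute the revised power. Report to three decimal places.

With n = 24: δ = d·√n = 0.36 × √24 = 1.7636. Critical value z_{0.02} = 2.054.
Revised power = Φ(δ − 2.054) = Φ(-0.290) = 0.3859.

Power ≈ 0.386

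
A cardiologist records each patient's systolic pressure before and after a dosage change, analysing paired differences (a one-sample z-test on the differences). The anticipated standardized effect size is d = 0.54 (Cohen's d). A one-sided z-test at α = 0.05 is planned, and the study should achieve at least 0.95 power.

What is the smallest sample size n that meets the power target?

n = 38

Set Φ(δ − 1.645) = 0.95; then δ − 1.645 = Φ⁻¹(0.95) = 1.645, giving δ = 3.290.
δ = d·√n ⇒ n = (δ/d)² = (3.290 / 0.54)² = 37.11.
Rounding up, n = 38.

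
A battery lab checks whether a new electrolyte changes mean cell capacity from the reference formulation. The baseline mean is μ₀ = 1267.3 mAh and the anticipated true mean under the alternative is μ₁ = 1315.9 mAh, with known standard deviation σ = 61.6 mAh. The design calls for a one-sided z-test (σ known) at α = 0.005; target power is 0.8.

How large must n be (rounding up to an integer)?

Standardized effect: d = |μ₁ − μ₀| / σ = |1315.9 − 1267.3| / 61.6 = 0.7890
Set Φ(δ − 2.576) = 0.8; then δ − 2.576 = Φ⁻¹(0.8) = 0.842, giving δ = 3.417.
δ = d·√n ⇒ n = (δ/d)² = (3.417 / 0.7890)² = 18.76.
Rounding up, n = 19.

n = 19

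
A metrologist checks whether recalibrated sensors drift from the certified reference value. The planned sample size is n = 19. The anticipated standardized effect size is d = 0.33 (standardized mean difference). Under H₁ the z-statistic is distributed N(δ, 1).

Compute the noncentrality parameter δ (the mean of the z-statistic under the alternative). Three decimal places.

δ ≈ 1.438

δ = d·√n = 0.33 × √19 = 1.4384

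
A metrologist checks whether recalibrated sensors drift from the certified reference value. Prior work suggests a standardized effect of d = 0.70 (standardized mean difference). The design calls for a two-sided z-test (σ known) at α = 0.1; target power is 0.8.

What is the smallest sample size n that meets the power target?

For power 0.8 need Φ(δ − z_{0.05}) = 0.8, so δ = z_{0.05} + z_{0.20} = 1.645 + 0.842 = 2.486.
(Ignoring the negligible lower-tail rejection probability gives the usual closed-form inversion.)
δ = d·√n ⇒ n = (δ/d)² = (2.486 / 0.70)² = 12.62.
Round up to the next whole unit.

n = 13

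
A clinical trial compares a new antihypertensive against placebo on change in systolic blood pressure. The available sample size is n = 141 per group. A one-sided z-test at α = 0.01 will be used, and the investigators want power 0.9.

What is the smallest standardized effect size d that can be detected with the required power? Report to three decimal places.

d ≈ 0.430

Need Φ(δ − 2.326) = 0.9, so δ = 2.326 + 1.282 = 3.608.
δ = d·√(n/2) ⇒ d = δ/√(n/2) = 3.608/√(141/2) = 0.4297.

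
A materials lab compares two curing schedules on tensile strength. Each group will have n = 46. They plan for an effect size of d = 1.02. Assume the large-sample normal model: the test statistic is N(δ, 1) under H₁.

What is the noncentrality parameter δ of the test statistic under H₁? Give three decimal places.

δ ≈ 4.892

δ = d·√(n/2) = 1.02 × √(46/2) = 4.8917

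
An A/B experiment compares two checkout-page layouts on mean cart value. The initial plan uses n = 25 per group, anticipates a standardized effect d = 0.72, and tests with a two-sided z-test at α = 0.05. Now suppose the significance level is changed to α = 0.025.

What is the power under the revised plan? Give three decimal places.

δ = d·√(n/2) = 0.72 × √(25/2) = 2.5456 (unchanged). New critical value: z_{0.0125} = 2.241.
Revised power = Φ(δ − 2.241) + Φ(−δ − 2.241) = Φ(0.304) + Φ(-4.787) = 0.6195 + 0.0000 = 0.6195.

Power ≈ 0.620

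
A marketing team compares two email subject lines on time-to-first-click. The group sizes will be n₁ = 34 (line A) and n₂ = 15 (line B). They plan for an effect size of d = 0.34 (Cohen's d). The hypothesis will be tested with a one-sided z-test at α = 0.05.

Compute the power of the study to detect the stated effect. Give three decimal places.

Power ≈ 0.292

Noncentrality parameter: δ = d / √(1/n₁ + 1/n₂) = 0.34 / √(1/34 + 1/15) = 1.0969
Critical value for a one-sided test at α = 0.05: z_α = 1.645.
Power = P(Z > 1.645 − δ) = Φ(-0.548) = 0.2919.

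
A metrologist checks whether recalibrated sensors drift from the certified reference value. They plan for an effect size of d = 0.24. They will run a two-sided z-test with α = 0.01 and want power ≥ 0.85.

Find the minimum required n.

For power 0.85 need Φ(δ − z_{0.005}) = 0.85, so δ = z_{0.005} + z_{0.15} = 2.576 + 1.036 = 3.612.
(For δ > 0 the lower-tail rejection region contributes negligibly to power, so the one-term inversion is standard.)
δ = d·√n ⇒ n = (δ/d)² = (3.612 / 0.24)² = 226.54.
Rounding up, n = 227.

n = 227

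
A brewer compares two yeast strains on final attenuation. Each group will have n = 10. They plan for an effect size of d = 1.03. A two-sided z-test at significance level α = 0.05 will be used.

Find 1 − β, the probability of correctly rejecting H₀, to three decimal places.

Noncentrality parameter: δ = d·√(n/2) = 1.03 × √(10/2) = 2.3032
Critical value for a two-sided test at α = 0.05: z_{α/2} = 1.960.
Power = Φ(δ − 1.960) + Φ(−δ − 1.960) = Φ(0.343) + Φ(-4.263) = 0.6343 + 0.0000 = 0.6343.

Power ≈ 0.634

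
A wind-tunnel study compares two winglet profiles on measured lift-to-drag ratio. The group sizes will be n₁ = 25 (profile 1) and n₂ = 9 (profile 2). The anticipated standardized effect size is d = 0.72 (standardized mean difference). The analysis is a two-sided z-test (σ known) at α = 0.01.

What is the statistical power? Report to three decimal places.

Power ≈ 0.235

Noncentrality parameter: δ = d / √(1/n₁ + 1/n₂) = 0.72 / √(1/25 + 1/9) = 1.8522
Critical value for a two-sided test at α = 0.01: z_{α/2} = 2.576.
Power = Φ(δ − 2.576) + Φ(−δ − 2.576) = Φ(-0.724) + Φ(-4.428) = 0.2346 + 0.0000 = 0.2346.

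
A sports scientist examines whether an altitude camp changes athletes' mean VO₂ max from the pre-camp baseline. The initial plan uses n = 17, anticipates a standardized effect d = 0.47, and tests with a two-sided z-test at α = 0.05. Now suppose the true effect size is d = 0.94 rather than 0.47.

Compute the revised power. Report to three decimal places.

Power ≈ 0.972

With d = 0.94: δ = d·√n = 0.94 × √17 = 3.8757. Critical value z_{0.025} = 1.960.
Revised power = Φ(δ − 1.960) + Φ(−δ − 1.960) = Φ(1.916) + Φ(-5.836) = 0.9723 + 0.0000 = 0.9723.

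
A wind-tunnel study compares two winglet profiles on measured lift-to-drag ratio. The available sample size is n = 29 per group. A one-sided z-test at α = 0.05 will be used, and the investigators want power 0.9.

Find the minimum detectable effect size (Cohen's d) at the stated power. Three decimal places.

Required noncentrality: δ = z_{0.05} + z_{0.10} = 1.645 + 1.282 = 2.926.
δ = d·√(n/2) ⇒ d = δ/√(n/2) = 2.926/√(29/2) = 0.7685.

d ≈ 0.769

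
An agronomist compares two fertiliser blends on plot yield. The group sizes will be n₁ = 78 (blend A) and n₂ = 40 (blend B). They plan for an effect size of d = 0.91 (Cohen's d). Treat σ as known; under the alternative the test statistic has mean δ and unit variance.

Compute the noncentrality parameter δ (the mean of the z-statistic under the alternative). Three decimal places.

The noncentrality parameter scales effect size by the design's sample-size factor: δ = d / √(1/n₁ + 1/n₂) = 0.91 / √(1/78 + 1/40) = 4.6793

δ ≈ 4.679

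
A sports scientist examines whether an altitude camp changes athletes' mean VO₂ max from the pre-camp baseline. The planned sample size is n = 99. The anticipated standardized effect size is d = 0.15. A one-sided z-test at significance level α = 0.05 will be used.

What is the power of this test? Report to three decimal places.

Power ≈ 0.439

Noncentrality parameter: δ = d·√n = 0.15 × √99 = 1.4925
One-sided α = 0.05 → critical value z_{0.05} = 1.645.
Power = P(Z > 1.645 − δ) = Φ(-0.152) = 0.4394.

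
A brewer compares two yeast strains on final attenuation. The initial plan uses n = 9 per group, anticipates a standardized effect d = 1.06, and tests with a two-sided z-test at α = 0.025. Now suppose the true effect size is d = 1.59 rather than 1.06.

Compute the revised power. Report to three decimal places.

With d = 1.59: δ = d·√(n/2) = 1.59 × √(9/2) = 3.3729. Critical value z_{0.0125} = 2.241.
Revised power = Φ(δ − 2.241) + Φ(−δ − 2.241) = Φ(1.131) + Φ(-5.614) = 0.8711 + 0.0000 = 0.8711.

Power ≈ 0.871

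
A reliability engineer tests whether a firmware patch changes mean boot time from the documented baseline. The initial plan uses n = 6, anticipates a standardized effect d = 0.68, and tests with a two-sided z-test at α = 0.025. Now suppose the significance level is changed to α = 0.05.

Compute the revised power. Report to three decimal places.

δ = d·√n = 0.68 × √6 = 1.6657 (unchanged). New critical value: z_{0.025} = 1.960.
Revised power = Φ(δ − 1.960) + Φ(−δ − 1.960) = Φ(-0.294) + Φ(-3.626) = 0.3843 + 0.0001 = 0.3844.

Power ≈ 0.384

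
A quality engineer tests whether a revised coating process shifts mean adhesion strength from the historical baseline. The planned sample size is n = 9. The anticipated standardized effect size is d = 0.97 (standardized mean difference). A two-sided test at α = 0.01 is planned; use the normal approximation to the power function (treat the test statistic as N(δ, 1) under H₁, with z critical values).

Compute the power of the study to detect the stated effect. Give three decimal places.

Power ≈ 0.631

Noncentrality parameter: λ = d·√n = 0.97 × √9 = 2.9100
Two-sided α = 0.01 → critical value z_{0.005} = 2.576.
Power = Φ(λ − 2.576) + Φ(−λ − 2.576) = Φ(0.334) + Φ(-5.486) = 0.6309 + 0.0000 = 0.6309.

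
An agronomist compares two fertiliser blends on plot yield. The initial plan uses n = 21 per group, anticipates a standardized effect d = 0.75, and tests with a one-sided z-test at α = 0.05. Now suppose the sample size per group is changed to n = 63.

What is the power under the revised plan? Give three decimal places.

Power ≈ 0.995

With n = 63 per group: δ = d·√(n/2) = 0.75 × √(63/2) = 4.2094. Critical value z_{0.05} = 1.645.
Revised power = P(Z > 1.645 − δ) = Φ(2.565) = 0.9948.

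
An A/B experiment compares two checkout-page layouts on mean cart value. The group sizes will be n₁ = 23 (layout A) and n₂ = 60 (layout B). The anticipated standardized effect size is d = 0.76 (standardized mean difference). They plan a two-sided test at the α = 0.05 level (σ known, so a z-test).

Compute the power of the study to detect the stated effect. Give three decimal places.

Power ≈ 0.873

Noncentrality parameter: δ = d / √(1/n₁ + 1/n₂) = 0.76 / √(1/23 + 1/60) = 3.0989
Critical value for a two-sided test at α = 0.05: z_{α/2} = 1.960.
Power = Φ(δ − 1.960) + Φ(−δ − 1.960) = Φ(1.139) + Φ(-5.059) = 0.8726 + 0.0000 = 0.8726.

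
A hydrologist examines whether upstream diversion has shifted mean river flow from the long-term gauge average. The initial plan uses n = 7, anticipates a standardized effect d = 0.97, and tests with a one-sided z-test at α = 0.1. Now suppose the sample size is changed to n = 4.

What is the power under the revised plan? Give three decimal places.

Power ≈ 0.745

With n = 4: δ = d·√n = 0.97 × √4 = 1.9400. Critical value z_{0.1} = 1.282.
Revised power = Φ(δ − 1.282) = Φ(0.658) = 0.7449.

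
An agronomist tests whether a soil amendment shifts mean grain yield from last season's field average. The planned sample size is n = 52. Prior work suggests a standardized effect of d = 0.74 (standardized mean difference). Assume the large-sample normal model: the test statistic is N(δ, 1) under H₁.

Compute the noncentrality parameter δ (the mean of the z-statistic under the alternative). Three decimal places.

δ ≈ 5.336

The noncentrality parameter scales effect size by the design's sample-size factor: δ = d·√n = 0.74 × √52 = 5.3362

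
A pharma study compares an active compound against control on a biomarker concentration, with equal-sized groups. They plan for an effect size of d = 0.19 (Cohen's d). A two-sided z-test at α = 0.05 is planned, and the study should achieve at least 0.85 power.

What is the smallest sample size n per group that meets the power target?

Set Φ(δ − 1.960) = 0.85; then δ − 1.960 = Φ⁻¹(0.85) = 1.036, giving δ = 2.996.
(For δ > 0 the lower-tail rejection region contributes negligibly to power, so the one-term inversion is standard.)
δ = d·√(n/2) ⇒ n = 2(δ/d)² = 2 × (2.996 / 0.19)² = 497.42.
Rounding up, n = 498 per group.

n = 498 per group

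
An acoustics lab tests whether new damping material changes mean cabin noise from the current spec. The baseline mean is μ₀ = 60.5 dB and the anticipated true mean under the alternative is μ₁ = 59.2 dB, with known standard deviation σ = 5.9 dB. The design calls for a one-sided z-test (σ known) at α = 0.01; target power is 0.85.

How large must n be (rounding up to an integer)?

n = 233

Standardized effect: d = |μ₁ − μ₀| / σ = |59.2 − 60.5| / 5.9 = 0.2203
For power 0.85 need Φ(δ − z_{0.01}) = 0.85, so δ = z_{0.01} + z_{0.15} = 2.326 + 1.036 = 3.363.
δ = d·√n ⇒ n = (δ/d)² = (3.363 / 0.2203)² = 232.92.
Round up to the next whole unit.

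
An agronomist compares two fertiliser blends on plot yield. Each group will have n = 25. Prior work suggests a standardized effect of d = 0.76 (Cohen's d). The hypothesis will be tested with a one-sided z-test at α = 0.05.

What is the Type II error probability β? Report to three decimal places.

β ≈ 0.149

Noncentrality parameter: δ = d·√(n/2) = 0.76 × √(25/2) = 2.6870
Critical value for a one-sided test at α = 0.05: z_α = 1.645.
Power = Φ(δ − 1.645) = Φ(1.042) = 0.8513.
Type II error: β = 1 − power = 1 − 0.8513 = 0.1487.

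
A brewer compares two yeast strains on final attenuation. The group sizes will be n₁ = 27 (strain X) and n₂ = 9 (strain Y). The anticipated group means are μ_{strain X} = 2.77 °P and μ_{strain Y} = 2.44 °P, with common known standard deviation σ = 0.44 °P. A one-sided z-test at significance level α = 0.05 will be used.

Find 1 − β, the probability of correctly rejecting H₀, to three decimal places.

Standardized effect: d = |μ_{strain X} − μ_{strain Y}| / σ = |2.77 − 2.44| / 0.44 = 0.7500
Noncentrality parameter: δ = d / √(1/n₁ + 1/n₂) = 0.7500 / √(1/27 + 1/9) = 1.9486
Critical value for a one-sided test at α = 0.05: z_α = 1.645.
Power = P(Z > 1.645 − δ) = Φ(0.304) = 0.6193.

Power ≈ 0.619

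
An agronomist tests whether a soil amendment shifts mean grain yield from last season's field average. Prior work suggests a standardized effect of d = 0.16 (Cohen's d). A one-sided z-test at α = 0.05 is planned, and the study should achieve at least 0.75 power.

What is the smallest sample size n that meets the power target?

n = 211

For power 0.75 need Φ(δ − z_{0.05}) = 0.75, so δ = z_{0.05} + z_{0.25} = 1.645 + 0.674 = 2.319.
δ = d·√n ⇒ n = (δ/d)² = (2.319 / 0.16)² = 210.13.
Round up to the next whole unit.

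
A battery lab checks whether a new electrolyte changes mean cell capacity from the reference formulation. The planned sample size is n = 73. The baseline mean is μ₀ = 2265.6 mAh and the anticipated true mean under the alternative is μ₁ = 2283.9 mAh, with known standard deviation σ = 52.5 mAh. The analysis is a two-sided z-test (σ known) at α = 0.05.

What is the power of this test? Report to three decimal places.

Power ≈ 0.846

Standardized effect: d = |μ₁ − μ₀| / σ = |2283.9 − 2265.6| / 52.5 = 0.3486
Noncentrality parameter: δ = d·√n = 0.3486 × √73 = 2.9782
Critical value for a two-sided test at α = 0.05: z_{α/2} = 1.960.
Power = Φ(δ − 1.960) + Φ(−δ − 1.960) = Φ(1.018) + Φ(-4.938) = 0.8457 + 0.0000 = 0.8457.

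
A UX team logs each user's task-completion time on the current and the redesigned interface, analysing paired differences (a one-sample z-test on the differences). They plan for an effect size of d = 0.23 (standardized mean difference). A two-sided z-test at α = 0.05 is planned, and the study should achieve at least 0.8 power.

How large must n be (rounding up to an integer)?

n = 149

Set Φ(δ − 1.960) = 0.8; then δ − 1.960 = Φ⁻¹(0.8) = 0.842, giving δ = 2.802.
(Ignoring the negligible lower-tail rejection probability gives the usual closed-form inversion.)
δ = d·√n ⇒ n = (δ/d)² = (2.802 / 0.23)² = 148.37.
Round up to the next whole unit.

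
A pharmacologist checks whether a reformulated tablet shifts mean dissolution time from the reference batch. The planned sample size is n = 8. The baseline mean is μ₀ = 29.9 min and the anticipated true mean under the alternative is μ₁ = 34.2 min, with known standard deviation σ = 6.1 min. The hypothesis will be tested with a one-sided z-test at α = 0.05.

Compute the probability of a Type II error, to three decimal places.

β ≈ 0.364

Standardized effect: d = |μ₁ − μ₀| / σ = |34.2 − 29.9| / 6.1 = 0.7049
Noncentrality parameter: δ = d·√n = 0.7049 × √8 = 1.9938
Critical value for a one-sided test at α = 0.05: z_α = 1.645.
Power = Φ(δ − 1.645) = Φ(0.349) = 0.6364.
Type II error: β = 1 − power = 1 − 0.6364 = 0.3636.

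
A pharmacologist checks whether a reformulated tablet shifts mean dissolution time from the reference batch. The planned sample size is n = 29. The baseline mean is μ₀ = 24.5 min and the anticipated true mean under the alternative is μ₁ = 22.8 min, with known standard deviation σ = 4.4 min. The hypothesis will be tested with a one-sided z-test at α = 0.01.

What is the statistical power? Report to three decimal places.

Power ≈ 0.403

Standardized effect: d = |μ₁ − μ₀| / σ = |22.8 − 24.5| / 4.4 = 0.3864
Noncentrality parameter: δ = d·√n = 0.3864 × √29 = 2.0806
One-sided α = 0.01 → critical value z_{0.01} = 2.326.
Power = Φ(δ − 2.326) = Φ(-0.246) = 0.4030.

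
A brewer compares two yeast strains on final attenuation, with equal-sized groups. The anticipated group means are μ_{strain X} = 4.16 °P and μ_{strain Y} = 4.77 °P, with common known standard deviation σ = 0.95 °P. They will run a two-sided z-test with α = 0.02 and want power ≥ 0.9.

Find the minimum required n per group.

Standardized effect: d = |μ_{strain X} − μ_{strain Y}| / σ = |4.16 − 4.77| / 0.95 = 0.6421
For power 0.9 need Φ(δ − z_{0.01}) = 0.9, so δ = z_{0.01} + z_{0.10} = 2.326 + 1.282 = 3.608.
(For δ > 0 the lower-tail rejection region contributes negligibly to power, so the one-term inversion is standard.)
δ = d·√(n/2) ⇒ n = 2(δ/d)² = 2 × (3.608 / 0.6421)² = 63.14.
Rounding up, n = 64 per group.

n = 64 per group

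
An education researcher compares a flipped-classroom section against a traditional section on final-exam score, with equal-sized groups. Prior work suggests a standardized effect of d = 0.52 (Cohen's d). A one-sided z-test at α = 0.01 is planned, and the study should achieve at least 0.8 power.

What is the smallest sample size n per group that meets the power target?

n = 75 per group

For power 0.8 need Φ(δ − z_{0.01}) = 0.8, so δ = z_{0.01} + z_{0.20} = 2.326 + 0.842 = 3.168.
δ = d·√(n/2) ⇒ n = 2(δ/d)² = 2 × (3.168 / 0.52)² = 74.23.
Rounding up, n = 75 per group.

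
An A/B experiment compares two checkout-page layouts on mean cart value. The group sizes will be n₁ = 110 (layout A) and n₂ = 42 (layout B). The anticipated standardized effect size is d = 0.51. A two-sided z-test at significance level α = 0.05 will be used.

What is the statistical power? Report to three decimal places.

Noncentrality parameter: δ = d / √(1/n₁ + 1/n₂) = 0.51 / √(1/110 + 1/42) = 2.8117
Two-sided α = 0.05 → critical value z_{0.025} = 1.960.
Power = Φ(δ − 1.960) + Φ(−δ − 1.960) = Φ(0.852) + Φ(-4.772) = 0.8028 + 0.0000 = 0.8028.

Power ≈ 0.803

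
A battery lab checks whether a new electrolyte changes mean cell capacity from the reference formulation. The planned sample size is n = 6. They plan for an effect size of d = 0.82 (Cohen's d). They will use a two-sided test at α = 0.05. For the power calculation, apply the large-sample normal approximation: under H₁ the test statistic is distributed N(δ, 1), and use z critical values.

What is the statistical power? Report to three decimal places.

Noncentrality parameter: δ = d·√n = 0.82 × √6 = 2.0086
Two-sided α = 0.05 → critical value z_{0.025} = 1.960.
Power = Φ(δ − 1.960) + Φ(−δ − 1.960) = Φ(0.049) + Φ(-3.969) = 0.5194 + 0.0000 = 0.5194.

Power ≈ 0.519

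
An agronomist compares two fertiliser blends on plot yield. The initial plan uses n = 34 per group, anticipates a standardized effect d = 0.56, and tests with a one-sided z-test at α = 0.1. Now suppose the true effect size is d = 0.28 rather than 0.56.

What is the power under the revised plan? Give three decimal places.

With d = 0.28: δ = d·√(n/2) = 0.28 × √(34/2) = 1.1545. Critical value z_{0.1} = 1.282.
Revised power = Φ(δ − 1.282) = Φ(-0.127) = 0.4494.

Power ≈ 0.449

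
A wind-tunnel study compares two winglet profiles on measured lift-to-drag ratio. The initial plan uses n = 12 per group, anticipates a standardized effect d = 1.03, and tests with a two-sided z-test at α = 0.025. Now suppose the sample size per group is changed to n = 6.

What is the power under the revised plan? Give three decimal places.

With n = 6 per group: δ = d·√(n/2) = 1.03 × √(6/2) = 1.7840. Critical value z_{0.0125} = 2.241.
Revised power = Φ(δ − 2.241) + Φ(−δ − 2.241) = Φ(-0.457) + Φ(-4.025) = 0.3237 + 0.0000 = 0.3237.

Power ≈ 0.324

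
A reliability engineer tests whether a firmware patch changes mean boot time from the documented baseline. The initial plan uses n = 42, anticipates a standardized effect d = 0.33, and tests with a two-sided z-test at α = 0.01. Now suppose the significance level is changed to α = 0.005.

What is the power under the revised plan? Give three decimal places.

δ = d·√n = 0.33 × √42 = 2.1386 (unchanged). New critical value: z_{0.0025} = 2.807.
Revised power = Φ(δ − 2.807) + Φ(−δ − 2.807) = Φ(-0.668) + Φ(-4.946) = 0.2519 + 0.0000 = 0.2519.

Power ≈ 0.252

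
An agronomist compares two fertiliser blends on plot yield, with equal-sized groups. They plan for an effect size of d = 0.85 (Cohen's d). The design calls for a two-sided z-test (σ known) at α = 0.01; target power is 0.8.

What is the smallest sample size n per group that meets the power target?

Set Φ(δ − 2.576) = 0.8; then δ − 2.576 = Φ⁻¹(0.8) = 0.842, giving δ = 3.417.
(Ignoring the negligible lower-tail rejection probability gives the usual closed-form inversion.)
δ = d·√(n/2) ⇒ n = 2(δ/d)² = 2 × (3.417 / 0.85)² = 32.33.
Rounding up, n = 33 per group.

n = 33 per group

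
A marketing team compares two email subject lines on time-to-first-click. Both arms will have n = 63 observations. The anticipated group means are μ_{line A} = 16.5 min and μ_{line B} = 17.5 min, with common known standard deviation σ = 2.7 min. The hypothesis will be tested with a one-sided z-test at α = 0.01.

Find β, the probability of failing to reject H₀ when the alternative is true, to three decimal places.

β ≈ 0.598

Standardized effect: d = |μ_{line A} − μ_{line B}| / σ = |16.5 − 17.5| / 2.7 = 0.3704
Noncentrality parameter: λ = d·√(n/2) = 0.3704 × √(63/2) = 2.0787
One-sided α = 0.01 → critical value z_{0.01} = 2.326.
Power = Φ(λ − 2.326) = Φ(-0.248) = 0.4022.
Type II error: β = 1 − power = 1 − 0.4022 = 0.5978.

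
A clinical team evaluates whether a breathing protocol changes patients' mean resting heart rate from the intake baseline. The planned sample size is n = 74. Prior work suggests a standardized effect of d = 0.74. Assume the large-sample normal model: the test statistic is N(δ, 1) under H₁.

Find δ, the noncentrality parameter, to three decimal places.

The noncentrality parameter scales effect size by the design's sample-size factor: δ = d·√n = 0.74 × √74 = 6.3657

δ ≈ 6.366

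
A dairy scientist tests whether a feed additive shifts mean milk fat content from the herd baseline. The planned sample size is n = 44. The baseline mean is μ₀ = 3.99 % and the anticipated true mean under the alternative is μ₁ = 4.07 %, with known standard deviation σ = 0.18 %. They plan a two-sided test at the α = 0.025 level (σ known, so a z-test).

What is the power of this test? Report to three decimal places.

Standardized effect: d = |μ₁ − μ₀| / σ = |4.07 − 3.99| / 0.18 = 0.4444
Noncentrality parameter: δ = d·√n = 0.4444 × √44 = 2.9481
Two-sided α = 0.025 → critical value z_{0.0125} = 2.241.
Power = Φ(δ − 2.241) + Φ(−δ − 2.241) = Φ(0.707) + Φ(-5.190) = 0.7601 + 0.0000 = 0.7601.

Power ≈ 0.760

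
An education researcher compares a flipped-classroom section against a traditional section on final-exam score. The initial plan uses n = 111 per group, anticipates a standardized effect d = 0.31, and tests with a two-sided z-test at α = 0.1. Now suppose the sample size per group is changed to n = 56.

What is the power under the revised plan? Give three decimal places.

Power ≈ 0.499

With n = 56 per group: δ = d·√(n/2) = 0.31 × √(56/2) = 1.6404. Critical value z_{0.05} = 1.645.
Revised power = Φ(δ − 1.645) + Φ(−δ − 1.645) = Φ(-0.004) + Φ(-3.285) = 0.4982 + 0.0005 = 0.4987.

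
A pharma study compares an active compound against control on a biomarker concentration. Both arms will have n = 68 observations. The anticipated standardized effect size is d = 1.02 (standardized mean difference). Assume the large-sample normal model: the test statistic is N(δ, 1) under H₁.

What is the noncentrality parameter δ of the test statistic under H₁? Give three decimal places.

δ = d·√(n/2) = 1.02 × √(68/2) = 5.9476

δ ≈ 5.948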